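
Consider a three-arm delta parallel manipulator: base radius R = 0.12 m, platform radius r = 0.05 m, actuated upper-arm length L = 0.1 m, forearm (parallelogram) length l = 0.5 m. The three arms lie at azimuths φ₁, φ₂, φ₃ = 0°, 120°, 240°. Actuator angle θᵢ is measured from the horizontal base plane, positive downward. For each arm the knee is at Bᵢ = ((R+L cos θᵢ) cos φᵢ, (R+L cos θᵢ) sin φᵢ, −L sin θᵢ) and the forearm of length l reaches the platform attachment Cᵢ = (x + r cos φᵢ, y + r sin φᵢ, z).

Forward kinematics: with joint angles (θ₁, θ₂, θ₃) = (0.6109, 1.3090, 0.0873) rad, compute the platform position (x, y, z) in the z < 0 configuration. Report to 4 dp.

arm 1 at φ=0.0°: ρ1 = 0.1519;  S1 = (0.1519, 0.0000, -0.0574)
φ2=120.0°: virtual centre (-0.0479, 0.0830, -0.0966), radius l
S3 = (0.1696·cos240.0°, 0.1696·sin240.0°, -0.0087) = (-0.0848, -0.1469, -0.0087)
eliminate P² terms by subtracting sphere 1 from 2 and 3
[-0.3997 0.1661 -0.0785]·P = -0.0078;  [-0.4734 -0.2938 0.0973]·P = 0.0025
Cramer: x(z) = 0.0097-0.0352z;  y(z) = -0.0240+0.3878z
into |P−S₁|² = l²: 1.1516z² + 0.1061z + -0.2259 = 0;  Δ = 1.0519;  z = -0.4914 or 0.3992 → z<0 root = -0.4914
x = 0.0269, y = -0.2146

(0.0269, -0.2146, -0.4914)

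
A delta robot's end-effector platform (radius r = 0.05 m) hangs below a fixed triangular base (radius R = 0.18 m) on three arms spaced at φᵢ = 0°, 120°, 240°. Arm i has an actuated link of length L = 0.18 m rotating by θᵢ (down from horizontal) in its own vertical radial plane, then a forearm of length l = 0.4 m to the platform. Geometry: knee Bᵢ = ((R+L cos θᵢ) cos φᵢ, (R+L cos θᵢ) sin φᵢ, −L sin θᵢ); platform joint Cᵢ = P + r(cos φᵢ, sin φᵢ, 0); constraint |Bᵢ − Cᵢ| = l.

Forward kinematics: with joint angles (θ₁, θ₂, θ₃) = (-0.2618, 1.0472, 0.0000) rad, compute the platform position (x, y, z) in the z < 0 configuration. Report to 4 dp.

φ1=0.0°: virtual centre (0.3039, 0.0000, 0.0466), radius l
φ2=120.0°: virtual centre (-0.1100, 0.1905, -0.1559), radius l
φ3=240.0°: virtual centre (-0.1550, -0.2685, 0.0000), radius l
eliminate P² terms by subtracting sphere 1 from 2 and 3
plane₁₂: -0.8277x+0.3811y+-0.4049z = -0.0218
Cramer: x(z) = 0.0140-0.3185z;  y(z) = -0.0269+0.3708z
sphere 1 gives Az²+Bz+C=0 with A=1.2390, B=0.0716, C=-0.0731;  B²−4AC=0.3673;  roots -0.2734, 0.2157;  negative root z = -0.2734
x = 0.1011, y = -0.1283

(0.1011, -0.1283, -0.2734)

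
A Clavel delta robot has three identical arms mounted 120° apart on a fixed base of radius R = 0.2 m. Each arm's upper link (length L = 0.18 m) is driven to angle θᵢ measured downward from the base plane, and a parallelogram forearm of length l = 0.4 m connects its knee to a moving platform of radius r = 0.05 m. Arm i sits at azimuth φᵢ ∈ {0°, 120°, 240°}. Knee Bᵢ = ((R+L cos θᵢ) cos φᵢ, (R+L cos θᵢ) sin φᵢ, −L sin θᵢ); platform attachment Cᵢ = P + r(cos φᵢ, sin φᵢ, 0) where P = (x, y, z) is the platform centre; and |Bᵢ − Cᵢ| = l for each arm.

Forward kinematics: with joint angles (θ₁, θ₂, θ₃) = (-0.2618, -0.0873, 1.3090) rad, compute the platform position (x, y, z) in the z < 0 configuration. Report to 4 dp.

arm 1 at φ=0.0°: (R−r)+L cos θ1 = 0.3239;  O1 = (0.3239, 0.0000, 0.0466)
φ2=120.0°: virtual centre (-0.1647, 0.2852, 0.0157), radius l
φ3=240.0°: virtual centre (-0.0983, -0.1702, -0.1739), radius l
|O₂|²−|O₁|² = 0.0016;  |O₃|²−|O₁|² = -0.0382
plane₁₂: -0.9770x+0.5704y+-0.0618z = 0.0016
Cramer: x(z) = 0.0261-0.3347z;  y(z) = 0.0475-0.4650z
sphere 1 gives Az²+Bz+C=0 with A=1.3282, B=0.0620, C=-0.0669;  B²−4AC=0.3592;  roots -0.2489, 0.2023;  negative root z = -0.2489
x = 0.1094, y = 0.1633

(0.1094, 0.1633, -0.2489)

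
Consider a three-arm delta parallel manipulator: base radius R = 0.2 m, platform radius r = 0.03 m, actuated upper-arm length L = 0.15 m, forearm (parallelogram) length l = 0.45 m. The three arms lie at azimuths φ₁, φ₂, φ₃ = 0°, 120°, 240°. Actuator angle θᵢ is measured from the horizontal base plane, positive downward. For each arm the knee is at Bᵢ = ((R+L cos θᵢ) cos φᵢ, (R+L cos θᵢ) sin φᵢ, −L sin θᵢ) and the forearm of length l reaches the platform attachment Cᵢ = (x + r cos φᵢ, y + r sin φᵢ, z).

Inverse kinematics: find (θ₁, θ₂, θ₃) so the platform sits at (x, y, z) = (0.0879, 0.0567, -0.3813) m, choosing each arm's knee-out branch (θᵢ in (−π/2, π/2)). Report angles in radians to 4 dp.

rotate P by −φ1: (0.0879, 0.0567, -0.3813)
  e−x'=0.0821;  (l²−L²−(e−x')²−y'²−z²)/2L = 0.0822
  γ=atan2(-0.3813,0.0821)=-1.3587;  ψ=arccos(0.2107)=1.3585;  θ1=γ+ψ≈-0.0002
arm 2 (φ=120.0°): x'=0.0052, y'=-0.1045
  A=0.1648, B=-0.3813, C=(l²−L²−A²−y'²−z²)/(2L)=-0.0116
  θ2 = atan2(B,A) + arccos(C/0.4154) = 0.4360
arm 3 (φ=240.0°): x'=-0.0931, y'=0.0478
  A=0.2631, B=-0.3813, C=(l²−L²−A²−y'²−z²)/(2L)=-0.1229
  θ3 = atan2(B,A) + arccos(C/0.4632) = 0.8724

θ₁ = -0.0002, θ₂ = 0.4360, θ₃ = 0.8724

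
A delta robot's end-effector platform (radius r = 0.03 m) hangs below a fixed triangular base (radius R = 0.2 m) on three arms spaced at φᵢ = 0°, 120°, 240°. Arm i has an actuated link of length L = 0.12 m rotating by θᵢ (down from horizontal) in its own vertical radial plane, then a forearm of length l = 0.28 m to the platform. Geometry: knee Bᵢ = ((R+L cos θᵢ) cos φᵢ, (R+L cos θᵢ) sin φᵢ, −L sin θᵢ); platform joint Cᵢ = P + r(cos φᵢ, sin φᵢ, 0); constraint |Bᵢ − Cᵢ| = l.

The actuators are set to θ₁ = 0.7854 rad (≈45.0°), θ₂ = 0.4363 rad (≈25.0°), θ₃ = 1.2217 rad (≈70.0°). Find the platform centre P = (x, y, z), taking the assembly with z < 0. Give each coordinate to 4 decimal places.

arm 1 at φ=0.0°: (R−r)+L cos θ1 = 0.2549;  S1 = (0.2549, 0.0000, -0.0849)
arm 2 at φ=120.0°: (R−r)+L cos θ2 = 0.2788;  S2 = (-0.1394, 0.2414, -0.0507)
arm 3 at φ=240.0°: (R−r)+L cos θ3 = 0.2110;  S3 = (-0.1055, -0.1828, -0.1128)
eliminate P² terms by subtracting sphere 1 from 2 and 3
[-0.7885 0.4828 0.0683]·P = 0.0081;  [-0.7208 -0.3655 -0.0558]·P = -0.0149
Cramer: x(z) = 0.0066-0.0031z;  y(z) = 0.0277-0.1465z
into |P−S₁|² = l²: 1.0215z² + 0.1631z + -0.0088 = 0;  Δ = 0.0627;  z = -0.2024 or 0.0427 → z<0 root = -0.2024
x = 0.0073, y = 0.0573

(0.0073, 0.0573, -0.2024)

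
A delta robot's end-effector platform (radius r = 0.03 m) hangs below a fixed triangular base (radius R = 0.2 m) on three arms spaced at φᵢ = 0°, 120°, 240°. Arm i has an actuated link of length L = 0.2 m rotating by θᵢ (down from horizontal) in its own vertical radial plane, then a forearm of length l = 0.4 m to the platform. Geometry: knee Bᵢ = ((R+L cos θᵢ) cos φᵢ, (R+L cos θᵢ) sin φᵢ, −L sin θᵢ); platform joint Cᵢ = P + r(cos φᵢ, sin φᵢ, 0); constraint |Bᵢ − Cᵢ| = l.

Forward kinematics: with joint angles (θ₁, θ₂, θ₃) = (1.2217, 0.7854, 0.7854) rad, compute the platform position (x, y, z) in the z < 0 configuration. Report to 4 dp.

φ1=0.0°: virtual centre (0.2384, 0.0000, -0.1879), radius l
arm 2 at φ=120.0°: (R−r)+L cos θ2 = 0.3114;  S2 = (-0.1557, 0.2697, -0.1414)
arm 3 at φ=240.0°: (R−r)+L cos θ3 = 0.3114;  S3 = (-0.1557, -0.2697, -0.1414)
eliminate P² terms by subtracting sphere 1 from 2 and 3
linear system: -0.7882x+0.5394y = 0.0248−0.0930z; -0.7882x+-0.5394y = 0.0248−0.0930z
det = 0.8503;  x = -0.0315+0.1180z,  y = 0.0000+0.0000z
quadratic in z: (1.0139)z²+(0.3122)z+(-0.0518)=0, √Δ=0.5547 → z ∈ {-0.4275, 0.1196}; z = -0.4275 (taking z<0)
x = -0.0819, y = 0.0000

(-0.0819, 0.0000, -0.4275)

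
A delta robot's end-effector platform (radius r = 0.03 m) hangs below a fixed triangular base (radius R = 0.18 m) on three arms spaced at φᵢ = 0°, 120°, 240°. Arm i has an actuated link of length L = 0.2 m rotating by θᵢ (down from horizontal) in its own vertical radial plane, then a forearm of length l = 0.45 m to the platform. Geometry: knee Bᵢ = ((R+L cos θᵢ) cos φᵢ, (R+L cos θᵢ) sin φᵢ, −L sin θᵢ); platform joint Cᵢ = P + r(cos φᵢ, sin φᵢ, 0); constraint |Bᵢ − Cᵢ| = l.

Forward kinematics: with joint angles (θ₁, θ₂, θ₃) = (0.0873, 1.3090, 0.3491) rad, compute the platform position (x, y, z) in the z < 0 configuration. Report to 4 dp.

φ1=0.0°: virtual centre (0.3492, 0.0000, -0.0174), radius l
centre 2 = (0.2018·cos120.0°, 0.2018·sin120.0°, -0.1932) = (-0.1009, 0.1747, -0.1932)
arm 3 at φ=240.0°: ρ3 = 0.3379;  centre 3 = (-0.1690, -0.2927, -0.0684)
|centre ₂|²−|centre ₁|² = -0.0442;  |centre ₃|²−|centre ₁|² = -0.0034
[-0.9002 0.3495 -0.3515]·P = -0.0442;  [-1.0364 -0.5853 -0.1019]·P = -0.0034
Cramer: x(z) = 0.0305-0.2715z;  y(z) = -0.0481+0.3065z
into |P−centre ₁|² = l²: 1.1676z² + 0.1784z + -0.0983 = 0;  Δ = 0.4908;  z = -0.3764 or 0.2236 → z<0 root = -0.3764
x = 0.1326, y = -0.1635

(0.1326, -0.1635, -0.3764)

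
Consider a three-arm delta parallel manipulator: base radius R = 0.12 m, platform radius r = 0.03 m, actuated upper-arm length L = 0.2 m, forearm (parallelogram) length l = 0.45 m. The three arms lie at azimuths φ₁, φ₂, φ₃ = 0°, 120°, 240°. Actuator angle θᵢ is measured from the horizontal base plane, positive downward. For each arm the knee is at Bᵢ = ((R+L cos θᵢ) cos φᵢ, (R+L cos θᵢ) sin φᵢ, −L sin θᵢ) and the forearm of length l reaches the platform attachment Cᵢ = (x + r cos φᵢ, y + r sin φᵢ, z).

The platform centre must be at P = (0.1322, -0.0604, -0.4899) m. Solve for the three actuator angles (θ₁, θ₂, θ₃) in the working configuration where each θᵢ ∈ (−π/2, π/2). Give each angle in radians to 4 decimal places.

θ₁ = 0.3493, θ₂ = 1.0473, θ₃ = 0.7854

rotate P by −φ1: (0.1322, -0.0604, -0.4899)
  A cos θ + B sin θ = C:  -0.0422·cos θ + -0.4899·sin θ = -0.2073
  √(A²+B²)=0.4917;  θ1 = -1.6567+2.0061 ≈ 0.3493
φ2=120.0° → target in arm frame (-0.1184, -0.0843)
  A cos θ + B sin θ = C:  0.2084·cos θ + -0.4899·sin θ = -0.3201
  √(A²+B²)=0.5324;  θ2 = -1.1686+2.2159 ≈ 1.0473
arm 3 (φ=240.0°): x'=-0.0138, y'=0.1447
  A cos θ + B sin θ = C:  0.1038·cos θ + -0.4899·sin θ = -0.2730
  γ=atan2(-0.4899,0.1038)=-1.3620;  ψ=arccos(-0.5452)=2.1474;  θ3=γ+ψ≈0.7854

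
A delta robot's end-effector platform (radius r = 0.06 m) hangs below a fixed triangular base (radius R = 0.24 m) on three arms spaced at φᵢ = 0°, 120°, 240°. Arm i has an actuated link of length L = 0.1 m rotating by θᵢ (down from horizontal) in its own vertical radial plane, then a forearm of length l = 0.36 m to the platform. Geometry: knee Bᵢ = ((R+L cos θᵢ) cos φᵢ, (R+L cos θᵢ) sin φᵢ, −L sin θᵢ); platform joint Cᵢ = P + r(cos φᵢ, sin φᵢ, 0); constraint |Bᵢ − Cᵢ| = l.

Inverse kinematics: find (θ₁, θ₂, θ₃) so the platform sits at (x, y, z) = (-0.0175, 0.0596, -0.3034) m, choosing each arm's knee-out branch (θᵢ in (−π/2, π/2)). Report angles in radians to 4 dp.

θ₁ = 0.7859, θ₂ = 0.1746, θ₃ = 0.9599

φ1=0.0° → target in arm frame (-0.0175, 0.0596)
  A cos θ + B sin θ = C:  0.1975·cos θ + -0.3034·sin θ = -0.0750
  γ=atan2(-0.3034,0.1975)=-0.9937;  ψ=arccos(-0.2073)=1.7796;  θ1=γ+ψ≈0.7859
arm 2 (φ=120.0°): x'=0.0604, y'=-0.0146
  A=0.1196, B=-0.3034, C=(l²−L²−A²−y'²−z²)/(2L)=0.0651
  γ=atan2(-0.3034,0.1196)=-1.1952;  ψ=arccos(0.1996)=1.3698;  θ2=γ+ψ≈0.1746
φ3=240.0° → target in arm frame (-0.0429, -0.0450)
  e−x'=0.2229;  (l²−L²−(e−x')²−y'²−z²)/2L = -0.1207
  √(A²+B²)=0.3765;  θ3 = -0.9373+1.8972 ≈ 0.9599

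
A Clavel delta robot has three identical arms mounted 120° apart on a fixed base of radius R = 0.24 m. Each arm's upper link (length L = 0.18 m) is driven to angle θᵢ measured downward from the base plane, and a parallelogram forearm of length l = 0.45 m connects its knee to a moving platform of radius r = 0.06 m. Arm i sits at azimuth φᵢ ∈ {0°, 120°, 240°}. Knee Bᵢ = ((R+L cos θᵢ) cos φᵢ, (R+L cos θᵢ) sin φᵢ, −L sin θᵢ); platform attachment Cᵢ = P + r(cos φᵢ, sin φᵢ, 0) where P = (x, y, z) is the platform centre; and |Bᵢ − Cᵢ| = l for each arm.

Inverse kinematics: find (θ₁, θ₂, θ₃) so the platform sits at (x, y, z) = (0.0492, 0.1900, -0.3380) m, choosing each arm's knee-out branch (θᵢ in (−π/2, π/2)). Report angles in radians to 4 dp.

θ₁ = 0.3489, θ₂ = -0.1744, θ₃ = 1.3091

arm 1 (φ=0.0°): x'=0.0492, y'=0.1900
  A=0.1308, B=-0.3380, C=(l²−L²−A²−y'²−z²)/(2L)=0.0074
  γ=atan2(-0.3380,0.1308)=-1.2016;  ψ=arccos(0.0203)=1.5505;  θ1=γ+ψ≈0.3489
rotate P by −φ2: (0.1399, -0.1376, -0.3380)
  A cos θ + B sin θ = C:  0.0401·cos θ + -0.3380·sin θ = 0.0981
  γ=atan2(-0.3380,0.0401)=-1.4528;  ψ=arccos(0.2882)=1.2784;  θ2=γ+ψ≈-0.1744
φ3=240.0° → target in arm frame (-0.1891, -0.0524)
  e−x'=0.3691;  (l²−L²−(e−x')²−y'²−z²)/2L = -0.2310
  θ3 = atan2(B,A) + arccos(C/0.5005) = 1.3091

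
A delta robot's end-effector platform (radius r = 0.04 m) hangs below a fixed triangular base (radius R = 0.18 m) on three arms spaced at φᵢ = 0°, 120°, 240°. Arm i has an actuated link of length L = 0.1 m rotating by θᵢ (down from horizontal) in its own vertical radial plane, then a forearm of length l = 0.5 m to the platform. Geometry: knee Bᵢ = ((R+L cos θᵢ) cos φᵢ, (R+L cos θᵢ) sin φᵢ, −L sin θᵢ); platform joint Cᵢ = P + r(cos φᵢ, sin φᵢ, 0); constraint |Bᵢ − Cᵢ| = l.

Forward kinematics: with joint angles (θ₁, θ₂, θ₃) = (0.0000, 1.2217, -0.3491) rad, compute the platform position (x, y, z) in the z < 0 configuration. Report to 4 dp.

(0.0664, -0.1854, -0.4307)

O1 = (0.2400·cos0.0°, 0.2400·sin0.0°, 0.0000) = (0.2400, 0.0000, 0.0000)
arm 2 at φ=120.0°: ρ2 = 0.1742;  O2 = (-0.0871, 0.1509, -0.0940)
φ3=240.0°: virtual centre (-0.1170, -0.2026, 0.0342), radius l
subtract pairs → two planes through P
[-0.6542 0.3017 -0.1879]·P = -0.0184;  [-0.7140 -0.4052 0.0684]·P = -0.0017
Cramer: x(z) = 0.0166-0.1155z;  y(z) = -0.0251+0.3724z
quadratic in z: (1.1520)z²+(0.0329)z+(-0.1995)=0, √Δ=0.9593 → z ∈ {-0.4307, 0.4021}; z = -0.4307 (taking z<0)
x = 0.0664, y = -0.1854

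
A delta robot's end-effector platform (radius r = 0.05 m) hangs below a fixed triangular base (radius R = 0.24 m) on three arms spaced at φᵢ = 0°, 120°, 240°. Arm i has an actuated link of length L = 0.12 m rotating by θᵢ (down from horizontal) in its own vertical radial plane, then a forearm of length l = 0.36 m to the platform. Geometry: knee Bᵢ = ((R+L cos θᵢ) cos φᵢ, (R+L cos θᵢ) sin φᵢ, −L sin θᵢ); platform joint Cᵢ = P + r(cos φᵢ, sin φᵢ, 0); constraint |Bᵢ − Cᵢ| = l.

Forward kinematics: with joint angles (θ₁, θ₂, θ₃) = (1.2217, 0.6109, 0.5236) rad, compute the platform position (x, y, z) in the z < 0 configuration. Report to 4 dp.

arm 1 at φ=0.0°: ρ1 = 0.2310;  S1 = (0.2310, 0.0000, -0.1128)
arm 2 at φ=120.0°: ρ2 = 0.2883;  S2 = (-0.1441, 0.2497, -0.0688)
arm 3 at φ=240.0°: ρ3 = 0.2939;  S3 = (-0.1470, -0.2545, -0.0600)
subtract pairs → two planes through P
[-0.7504 0.4993 0.0879]·P = 0.0218;  [-0.7560 -0.5091 0.1055]·P = 0.0239
Cramer: x(z) = -0.0303+0.1283z;  y(z) = -0.0020+0.0168z
into |P−S₁|² = l²: 1.0167z² + 0.1584z + -0.0486 = 0;  Δ = 0.2227;  z = -0.3100 or 0.1542 → z<0 root = -0.3100
x = -0.0700, y = -0.0072

(-0.0700, -0.0072, -0.3100)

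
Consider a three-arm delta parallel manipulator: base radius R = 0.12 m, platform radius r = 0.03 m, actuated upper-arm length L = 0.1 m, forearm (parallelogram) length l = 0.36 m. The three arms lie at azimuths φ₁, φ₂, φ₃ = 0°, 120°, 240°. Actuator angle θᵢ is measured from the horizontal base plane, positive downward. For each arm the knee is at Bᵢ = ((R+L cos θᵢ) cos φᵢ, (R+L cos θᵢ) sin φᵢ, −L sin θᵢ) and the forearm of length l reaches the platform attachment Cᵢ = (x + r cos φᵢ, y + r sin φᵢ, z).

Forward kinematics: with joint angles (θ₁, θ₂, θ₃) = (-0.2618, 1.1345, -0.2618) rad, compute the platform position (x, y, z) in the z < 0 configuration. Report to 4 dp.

(0.0849, -0.1470, -0.2866)

O1 = (0.1866·cos0.0°, 0.1866·sin0.0°, 0.0259) = (0.1866, 0.0000, 0.0259)
arm 2 at φ=120.0°: (R−r)+L cos θ2 = 0.1323;  O2 = (-0.0661, 0.1145, -0.0906)
O3 = (0.1866·cos240.0°, 0.1866·sin240.0°, 0.0259) = (-0.0933, -0.1616, 0.0259)
eliminate P² terms by subtracting sphere 1 from 2 and 3
plane₁₂: -0.5054x+0.2291y+-0.2330z = -0.0098
Cramer: x(z) = 0.0108-0.2583z;  y(z) = -0.0188+0.4474z
quadratic in z: (1.2668)z²+(0.0222)z+(-0.0977)=0, √Δ=0.7039 → z ∈ {-0.2866, 0.2691}; z = -0.2866 (taking z<0)
x = 0.0849, y = -0.1470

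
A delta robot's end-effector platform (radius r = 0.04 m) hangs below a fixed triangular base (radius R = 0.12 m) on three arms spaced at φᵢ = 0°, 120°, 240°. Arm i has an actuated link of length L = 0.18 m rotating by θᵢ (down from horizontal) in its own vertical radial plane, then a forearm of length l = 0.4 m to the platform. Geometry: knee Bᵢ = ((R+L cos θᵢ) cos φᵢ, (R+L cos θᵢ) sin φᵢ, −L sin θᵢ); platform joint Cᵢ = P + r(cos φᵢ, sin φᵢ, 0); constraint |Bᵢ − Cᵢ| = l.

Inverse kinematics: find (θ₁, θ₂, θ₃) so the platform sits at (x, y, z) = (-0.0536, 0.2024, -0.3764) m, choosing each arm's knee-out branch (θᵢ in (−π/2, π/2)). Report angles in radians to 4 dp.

θ₁ = 0.8727, θ₂ = -0.0872, θ₃ = 1.1347

arm 1 (φ=0.0°): x'=-0.0536, y'=0.2024
  e−x'=0.1336;  (l²−L²−(e−x')²−y'²−z²)/2L = -0.2025
  √(A²+B²)=0.3994;  θ1 = -1.2297+2.1024 ≈ 0.8727
φ2=120.0° → target in arm frame (0.2021, -0.0548)
  e−x'=-0.1221;  (l²−L²−(e−x')²−y'²−z²)/2L = -0.0888
  √(A²+B²)=0.3957;  θ2 = -1.8844+1.7972 ≈ -0.0872
rotate P by −φ3: (-0.1485, -0.1476, -0.3764)
  A cos θ + B sin θ = C:  0.2285·cos θ + -0.3764·sin θ = -0.2446
  γ=atan2(-0.3764,0.2285)=-1.0252;  ψ=arccos(-0.5556)=2.1599;  θ3=γ+ψ≈1.1347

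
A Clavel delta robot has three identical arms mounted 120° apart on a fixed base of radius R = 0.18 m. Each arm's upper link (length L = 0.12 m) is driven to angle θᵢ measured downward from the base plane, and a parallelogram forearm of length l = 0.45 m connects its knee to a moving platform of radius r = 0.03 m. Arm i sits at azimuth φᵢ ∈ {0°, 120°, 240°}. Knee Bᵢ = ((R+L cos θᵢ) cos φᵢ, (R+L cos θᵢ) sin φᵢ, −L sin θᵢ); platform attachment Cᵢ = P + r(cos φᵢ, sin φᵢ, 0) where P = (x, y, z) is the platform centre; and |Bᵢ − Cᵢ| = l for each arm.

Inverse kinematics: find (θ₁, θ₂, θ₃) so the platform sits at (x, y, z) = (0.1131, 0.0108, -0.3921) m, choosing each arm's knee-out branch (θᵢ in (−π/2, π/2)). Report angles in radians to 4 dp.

θ₁ = -0.2615, θ₂ = 0.6109, θ₃ = 0.6984

arm 1 (φ=0.0°): x'=0.1131, y'=0.0108
  A=0.0369, B=-0.3921, C=(l²−L²−A²−y'²−z²)/(2L)=0.1370
  θ1 = atan2(B,A) + arccos(C/0.3938) = -0.2615
φ2=120.0° → target in arm frame (-0.0472, -0.1033)
  A=0.1972, B=-0.3921, C=(l²−L²−A²−y'²−z²)/(2L)=-0.0634
  √(A²+B²)=0.4389;  θ2 = -1.1048+1.7157 ≈ 0.6109
arm 3 (φ=240.0°): x'=-0.0659, y'=0.0925
  e−x'=0.2159;  (l²−L²−(e−x')²−y'²−z²)/2L = -0.0868
  √(A²+B²)=0.4476;  θ3 = -1.0675+1.7659 ≈ 0.6984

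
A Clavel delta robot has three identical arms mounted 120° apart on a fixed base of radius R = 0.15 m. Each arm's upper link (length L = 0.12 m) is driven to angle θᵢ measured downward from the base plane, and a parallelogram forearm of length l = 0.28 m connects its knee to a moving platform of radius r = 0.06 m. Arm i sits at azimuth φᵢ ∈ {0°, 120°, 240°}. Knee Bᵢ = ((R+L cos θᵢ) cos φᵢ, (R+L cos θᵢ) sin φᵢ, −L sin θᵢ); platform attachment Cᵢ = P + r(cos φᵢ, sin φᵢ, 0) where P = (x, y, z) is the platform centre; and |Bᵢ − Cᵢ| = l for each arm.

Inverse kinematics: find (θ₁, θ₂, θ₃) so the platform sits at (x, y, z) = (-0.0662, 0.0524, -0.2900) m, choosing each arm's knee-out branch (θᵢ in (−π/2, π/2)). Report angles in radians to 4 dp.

φ1=0.0° → target in arm frame (-0.0662, 0.0524)
  A cos θ + B sin θ = C:  0.1562·cos θ + -0.2900·sin θ = -0.1969
  √(A²+B²)=0.3294;  θ1 = -1.0767+2.2113 ≈ 1.1346
φ2=120.0° → target in arm frame (0.0785, 0.0311)
  e−x'=0.0115;  (l²−L²−(e−x')²−y'²−z²)/2L = -0.0883
  θ2 = atan2(B,A) + arccos(C/0.2902) = 0.3490
arm 3 (φ=240.0°): x'=-0.0123, y'=-0.0835
  A=0.1023, B=-0.2900, C=(l²−L²−A²−y'²−z²)/(2L)=-0.1564
  γ=atan2(-0.2900,0.1023)=-1.2317;  ψ=arccos(-0.5086)=2.1044;  θ3=γ+ψ≈0.8727

θ₁ = 1.1346, θ₂ = 0.3490, θ₃ = 0.8727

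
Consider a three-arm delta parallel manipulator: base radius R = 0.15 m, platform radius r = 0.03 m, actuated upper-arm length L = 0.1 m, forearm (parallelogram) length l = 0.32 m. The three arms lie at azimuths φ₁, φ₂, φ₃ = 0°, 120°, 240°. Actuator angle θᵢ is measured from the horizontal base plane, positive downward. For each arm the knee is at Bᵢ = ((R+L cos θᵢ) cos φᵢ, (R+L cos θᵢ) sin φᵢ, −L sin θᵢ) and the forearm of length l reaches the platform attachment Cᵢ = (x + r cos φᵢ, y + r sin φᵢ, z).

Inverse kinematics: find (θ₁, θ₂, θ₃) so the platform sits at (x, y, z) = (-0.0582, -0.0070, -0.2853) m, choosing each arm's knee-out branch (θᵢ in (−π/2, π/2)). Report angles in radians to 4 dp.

φ1=0.0° → target in arm frame (-0.0582, -0.0070)
  A=0.1782, B=-0.2853, C=(l²−L²−A²−y'²−z²)/(2L)=-0.1040
  γ=atan2(-0.2853,0.1782)=-1.0125;  ψ=arccos(-0.3092)=1.8851;  θ1=γ+ψ≈0.8726
rotate P by −φ2: (0.0230, 0.0539, -0.2853)
  e−x'=0.0970;  (l²−L²−(e−x')²−y'²−z²)/2L = -0.0065
  θ2 = atan2(B,A) + arccos(C/0.3013) = 0.3492
rotate P by −φ3: (0.0352, -0.0469, -0.2853)
  A=0.0848, B=-0.2853, C=(l²−L²−A²−y'²−z²)/(2L)=0.0080
  √(A²+B²)=0.2976;  θ3 = -1.2818+1.5438 ≈ 0.2620

θ₁ = 0.8726, θ₂ = 0.3492, θ₃ = 0.2620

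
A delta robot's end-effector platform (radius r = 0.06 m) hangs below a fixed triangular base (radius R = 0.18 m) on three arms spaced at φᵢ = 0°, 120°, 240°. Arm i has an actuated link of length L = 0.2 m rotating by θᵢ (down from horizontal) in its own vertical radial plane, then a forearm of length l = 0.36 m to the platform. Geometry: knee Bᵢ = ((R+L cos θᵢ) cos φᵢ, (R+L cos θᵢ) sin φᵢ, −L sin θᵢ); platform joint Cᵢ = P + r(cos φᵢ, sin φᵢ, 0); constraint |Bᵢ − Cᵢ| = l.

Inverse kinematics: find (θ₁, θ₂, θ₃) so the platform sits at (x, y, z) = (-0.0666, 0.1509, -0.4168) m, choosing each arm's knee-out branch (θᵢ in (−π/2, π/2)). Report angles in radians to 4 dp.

θ₁ = 1.3089, θ₂ = 0.4361, θ₃ = 1.3964

arm 1 (φ=0.0°): x'=-0.0666, y'=0.1509
  e−x'=0.1866;  (l²−L²−(e−x')²−y'²−z²)/2L = -0.3543
  γ=atan2(-0.4168,0.1866)=-1.1499;  ψ=arccos(-0.7758)=2.4588;  θ1=γ+ψ≈1.3089
φ2=120.0° → target in arm frame (0.1640, -0.0178)
  A cos θ + B sin θ = C:  -0.0440·cos θ + -0.4168·sin θ = -0.2159
  θ2 = atan2(B,A) + arccos(C/0.4191) = 0.4361
rotate P by −φ3: (-0.0974, -0.1331, -0.4168)
  e−x'=0.2174;  (l²−L²−(e−x')²−y'²−z²)/2L = -0.3728
  θ3 = atan2(B,A) + arccos(C/0.4701) = 1.3964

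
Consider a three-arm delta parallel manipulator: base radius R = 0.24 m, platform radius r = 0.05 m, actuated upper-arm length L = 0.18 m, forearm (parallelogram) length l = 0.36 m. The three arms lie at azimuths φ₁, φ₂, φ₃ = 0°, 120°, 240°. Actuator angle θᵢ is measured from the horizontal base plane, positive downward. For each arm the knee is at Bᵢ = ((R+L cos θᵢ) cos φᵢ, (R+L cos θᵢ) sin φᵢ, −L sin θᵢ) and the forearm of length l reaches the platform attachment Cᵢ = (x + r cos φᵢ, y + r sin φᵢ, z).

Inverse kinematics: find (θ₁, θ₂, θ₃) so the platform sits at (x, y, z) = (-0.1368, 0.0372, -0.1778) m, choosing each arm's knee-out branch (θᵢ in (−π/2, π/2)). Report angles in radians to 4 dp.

θ₁ = 1.3962, θ₂ = -0.2613, θ₃ = 0.4363

φ1=0.0° → target in arm frame (-0.1368, 0.0372)
  A=0.3268, B=-0.1778, C=(l²−L²−A²−y'²−z²)/(2L)=-0.1183
  θ1 = atan2(B,A) + arccos(C/0.3720) = 1.3962
φ2=120.0° → target in arm frame (0.1006, 0.0999)
  A cos θ + B sin θ = C:  0.0894·cos θ + -0.1778·sin θ = 0.1323
  √(A²+B²)=0.1990;  θ2 = -1.1050+0.8436 ≈ -0.2613
rotate P by −φ3: (0.0362, -0.1371, -0.1778)
  e−x'=0.1538;  (l²−L²−(e−x')²−y'²−z²)/2L = 0.0643
  γ=atan2(-0.1778,0.1538)=-0.8576;  ψ=arccos(0.2734)=1.2939;  θ3=γ+ψ≈0.4363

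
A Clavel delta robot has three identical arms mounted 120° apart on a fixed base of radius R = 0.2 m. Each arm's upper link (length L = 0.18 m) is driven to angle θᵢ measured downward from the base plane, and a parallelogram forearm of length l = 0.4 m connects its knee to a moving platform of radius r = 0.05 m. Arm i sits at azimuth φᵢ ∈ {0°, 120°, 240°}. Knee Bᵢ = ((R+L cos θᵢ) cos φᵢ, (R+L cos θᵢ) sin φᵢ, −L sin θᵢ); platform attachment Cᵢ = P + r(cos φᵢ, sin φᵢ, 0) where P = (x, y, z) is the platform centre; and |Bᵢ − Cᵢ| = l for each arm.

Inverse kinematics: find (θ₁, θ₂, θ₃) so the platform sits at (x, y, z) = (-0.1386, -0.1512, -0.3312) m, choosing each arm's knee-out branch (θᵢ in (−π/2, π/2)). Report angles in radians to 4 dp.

θ₁ = 1.3087, θ₂ = 1.0472, θ₃ = -0.2620

arm 1 (φ=0.0°): x'=-0.1386, y'=-0.1512
  A=0.2886, B=-0.3312, C=(l²−L²−A²−y'²−z²)/(2L)=-0.2451
  √(A²+B²)=0.4393;  θ1 = -0.8540+2.1628 ≈ 1.3087
φ2=120.0° → target in arm frame (-0.0616, 0.1956)
  A=0.2116, B=-0.3312, C=(l²−L²−A²−y'²−z²)/(2L)=-0.1810
  θ2 = atan2(B,A) + arccos(C/0.3930) = 1.0472
arm 3 (φ=240.0°): x'=0.2002, y'=-0.0444
  A=-0.0502, B=-0.3312, C=(l²−L²−A²−y'²−z²)/(2L)=0.0372
  θ3 = atan2(B,A) + arccos(C/0.3350) = -0.2620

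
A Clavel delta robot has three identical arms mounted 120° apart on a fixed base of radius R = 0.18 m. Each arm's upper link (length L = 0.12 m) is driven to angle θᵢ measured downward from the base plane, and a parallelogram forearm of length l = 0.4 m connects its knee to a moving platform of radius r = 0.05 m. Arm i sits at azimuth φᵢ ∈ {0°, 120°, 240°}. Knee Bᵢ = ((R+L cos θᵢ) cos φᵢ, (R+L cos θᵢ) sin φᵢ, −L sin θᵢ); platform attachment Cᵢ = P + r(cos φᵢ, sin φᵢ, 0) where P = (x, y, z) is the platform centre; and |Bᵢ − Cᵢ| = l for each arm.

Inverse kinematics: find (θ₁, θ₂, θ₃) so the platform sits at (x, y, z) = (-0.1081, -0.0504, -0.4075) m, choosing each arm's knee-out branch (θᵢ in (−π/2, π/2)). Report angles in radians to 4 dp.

θ₁ = 1.3091, θ₂ = 0.7856, θ₃ = 0.3492

arm 1 (φ=0.0°): x'=-0.1081, y'=-0.0504
  A cos θ + B sin θ = C:  0.2381·cos θ + -0.4075·sin θ = -0.3320
  γ=atan2(-0.4075,0.2381)=-1.0420;  ψ=arccos(-0.7035)=2.3511;  θ1=γ+ψ≈1.3091
arm 2 (φ=120.0°): x'=0.0104, y'=0.1188
  e−x'=0.1196;  (l²−L²−(e−x')²−y'²−z²)/2L = -0.2037
  √(A²+B²)=0.4247;  θ2 = -1.2853+2.0709 ≈ 0.7856
φ3=240.0° → target in arm frame (0.0977, -0.0684)
  e−x'=0.0323;  (l²−L²−(e−x')²−y'²−z²)/2L = -0.1091
  γ=atan2(-0.4075,0.0323)=-1.4917;  ψ=arccos(-0.2669)=1.8409;  θ3=γ+ψ≈0.3492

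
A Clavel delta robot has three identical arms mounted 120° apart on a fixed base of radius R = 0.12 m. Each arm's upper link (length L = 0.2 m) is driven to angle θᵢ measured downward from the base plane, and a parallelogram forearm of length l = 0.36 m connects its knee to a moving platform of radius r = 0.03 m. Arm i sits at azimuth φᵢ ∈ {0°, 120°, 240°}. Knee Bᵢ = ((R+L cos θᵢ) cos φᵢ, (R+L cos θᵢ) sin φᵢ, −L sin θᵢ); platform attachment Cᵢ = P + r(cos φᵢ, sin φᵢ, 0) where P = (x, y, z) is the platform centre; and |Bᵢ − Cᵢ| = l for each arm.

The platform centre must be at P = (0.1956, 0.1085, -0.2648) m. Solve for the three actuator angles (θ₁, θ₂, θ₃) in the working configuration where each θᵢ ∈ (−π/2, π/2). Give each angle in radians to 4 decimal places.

arm 1 (φ=0.0°): x'=0.1956, y'=0.1085
  e−x'=-0.1056;  (l²−L²−(e−x')²−y'²−z²)/2L = -0.0086
  γ=atan2(-0.2648,-0.1056)=-1.9503;  ψ=arccos(-0.0302)=1.6010;  θ1=γ+ψ≈-0.3493
arm 2 (φ=120.0°): x'=-0.0038, y'=-0.2236
  A=0.0938, B=-0.2648, C=(l²−L²−A²−y'²−z²)/(2L)=-0.0984
  γ=atan2(-0.2648,0.0938)=-1.2302;  ψ=arccos(-0.3501)=1.9285;  θ2=γ+ψ≈0.6982
arm 3 (φ=240.0°): x'=-0.1918, y'=0.1151
  e−x'=0.2818;  (l²−L²−(e−x')²−y'²−z²)/2L = -0.1829
  √(A²+B²)=0.3867;  θ3 = -0.7544+2.0636 ≈ 1.3092

θ₁ = -0.3493, θ₂ = 0.6982, θ₃ = 1.3092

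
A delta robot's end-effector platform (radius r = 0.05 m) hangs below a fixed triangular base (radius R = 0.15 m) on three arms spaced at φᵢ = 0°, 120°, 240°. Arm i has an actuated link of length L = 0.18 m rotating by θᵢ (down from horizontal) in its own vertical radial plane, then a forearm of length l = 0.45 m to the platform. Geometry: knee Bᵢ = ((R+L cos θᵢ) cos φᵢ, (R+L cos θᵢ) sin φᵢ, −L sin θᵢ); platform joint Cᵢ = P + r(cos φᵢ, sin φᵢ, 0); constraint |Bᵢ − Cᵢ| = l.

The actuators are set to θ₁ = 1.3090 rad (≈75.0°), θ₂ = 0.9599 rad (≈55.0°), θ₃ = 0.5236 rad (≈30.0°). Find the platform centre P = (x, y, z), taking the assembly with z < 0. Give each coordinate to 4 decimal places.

arm 1 at φ=0.0°: (R−r)+L cos θ1 = 0.1466;  O1 = (0.1466, 0.0000, -0.1739)
O2 = (0.2032·cos120.0°, 0.2032·sin120.0°, -0.1474) = (-0.1016, 0.1760, -0.1474)
arm 3 at φ=240.0°: (R−r)+L cos θ3 = 0.2559;  O3 = (-0.1279, -0.2216, -0.0900)
subtract pairs → two planes through P
linear system: -0.4964x+0.3520y = 0.0113−0.0528z; -0.5491x+-0.4432y = 0.0219−0.1677z
det = 0.4133;  x = -0.0308+0.1995z,  y = -0.0112+0.1313z
into |P−O₁|² = l²: 1.0570z² + 0.2740z + -0.1407 = 0;  Δ = 0.6699;  z = -0.5168 or 0.2576 → z<0 root = -0.5168
x = -0.1339, y = -0.0790

(-0.1339, -0.0790, -0.5168)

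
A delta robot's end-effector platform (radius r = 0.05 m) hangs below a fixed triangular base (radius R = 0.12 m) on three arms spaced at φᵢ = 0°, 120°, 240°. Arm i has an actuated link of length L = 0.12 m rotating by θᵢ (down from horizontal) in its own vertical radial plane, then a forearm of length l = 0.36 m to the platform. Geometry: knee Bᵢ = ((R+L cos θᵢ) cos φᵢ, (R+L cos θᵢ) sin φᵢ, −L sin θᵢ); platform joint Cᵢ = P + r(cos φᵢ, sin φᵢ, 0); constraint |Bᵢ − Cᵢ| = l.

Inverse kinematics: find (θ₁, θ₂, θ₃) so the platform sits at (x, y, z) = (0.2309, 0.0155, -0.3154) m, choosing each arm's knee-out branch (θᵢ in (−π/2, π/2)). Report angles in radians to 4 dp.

θ₁ = -0.3490, θ₂ = 1.2218, θ₃ = 1.3092

rotate P by −φ1: (0.2309, 0.0155, -0.3154)
  A cos θ + B sin θ = C:  -0.1609·cos θ + -0.3154·sin θ = -0.0434
  √(A²+B²)=0.3541;  θ1 = -2.0425+1.6936 ≈ -0.3490
arm 2 (φ=120.0°): x'=-0.1020, y'=-0.2077
  A=0.1720, B=-0.3154, C=(l²−L²−A²−y'²−z²)/(2L)=-0.2376
  θ2 = atan2(B,A) + arccos(C/0.3593) = 1.2218
arm 3 (φ=240.0°): x'=-0.1289, y'=0.1922
  A=0.1989, B=-0.3154, C=(l²−L²−A²−y'²−z²)/(2L)=-0.2532
  γ=atan2(-0.3154,0.1989)=-1.0082;  ψ=arccos(-0.6791)=2.3174;  θ3=γ+ψ≈1.3092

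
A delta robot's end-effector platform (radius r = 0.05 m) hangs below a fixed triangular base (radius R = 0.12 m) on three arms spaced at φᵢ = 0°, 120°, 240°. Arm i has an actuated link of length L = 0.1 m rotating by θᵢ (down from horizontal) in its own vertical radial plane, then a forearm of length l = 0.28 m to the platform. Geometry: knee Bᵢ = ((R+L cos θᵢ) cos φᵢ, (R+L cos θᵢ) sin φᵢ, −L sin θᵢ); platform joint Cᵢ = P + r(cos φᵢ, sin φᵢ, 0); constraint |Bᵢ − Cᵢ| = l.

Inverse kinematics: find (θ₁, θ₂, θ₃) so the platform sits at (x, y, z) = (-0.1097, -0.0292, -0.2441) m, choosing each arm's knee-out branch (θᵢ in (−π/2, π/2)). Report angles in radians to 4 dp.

arm 1 (φ=0.0°): x'=-0.1097, y'=-0.0292
  e−x'=0.1797;  (l²−L²−(e−x')²−y'²−z²)/2L = -0.1216
  θ1 = atan2(B,A) + arccos(C/0.3031) = 1.0476
φ2=120.0° → target in arm frame (0.0296, 0.1096)
  e−x'=0.0404;  (l²−L²−(e−x')²−y'²−z²)/2L = -0.0242
  θ2 = atan2(B,A) + arccos(C/0.2474) = 0.2620
arm 3 (φ=240.0°): x'=0.0801, y'=-0.0804
  A cos θ + B sin θ = C:  -0.0101·cos θ + -0.2441·sin θ = 0.0112
  θ3 = atan2(B,A) + arccos(C/0.2443) = -0.0875

θ₁ = 1.0476, θ₂ = 0.2620, θ₃ = -0.0875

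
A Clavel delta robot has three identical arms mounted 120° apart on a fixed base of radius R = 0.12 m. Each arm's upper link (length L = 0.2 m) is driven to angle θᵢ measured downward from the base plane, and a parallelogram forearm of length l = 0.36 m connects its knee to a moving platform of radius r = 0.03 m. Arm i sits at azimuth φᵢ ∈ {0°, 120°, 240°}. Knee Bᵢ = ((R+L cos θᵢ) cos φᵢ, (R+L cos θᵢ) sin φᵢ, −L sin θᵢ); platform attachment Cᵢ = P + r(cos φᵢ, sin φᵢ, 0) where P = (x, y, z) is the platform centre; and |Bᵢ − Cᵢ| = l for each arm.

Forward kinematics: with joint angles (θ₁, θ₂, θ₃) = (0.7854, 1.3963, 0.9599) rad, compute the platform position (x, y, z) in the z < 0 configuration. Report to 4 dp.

φ1=0.0°: virtual centre (0.2314, 0.0000, -0.1414), radius l
φ2=120.0°: virtual centre (-0.0624, 0.1080, -0.1970), radius l
arm 3 at φ=240.0°: e+L cos θ3 = 0.2047;  centre 3 = (-0.1024, -0.1773, -0.1638)
subtract pairs → two planes through P
plane₁₂: -0.5876x+0.2160y+-0.1111z = -0.0192
Cramer: x(z) = 0.0223-0.1392z;  y(z) = -0.0284+0.1357z
into |P−centre ₁|² = l²: 1.0378z² + 0.3334z + -0.0650 = 0;  Δ = 0.3812;  z = -0.4581 or 0.1368 → z<0 root = -0.4581
x = 0.0860, y = -0.0905

(0.0860, -0.0905, -0.4581)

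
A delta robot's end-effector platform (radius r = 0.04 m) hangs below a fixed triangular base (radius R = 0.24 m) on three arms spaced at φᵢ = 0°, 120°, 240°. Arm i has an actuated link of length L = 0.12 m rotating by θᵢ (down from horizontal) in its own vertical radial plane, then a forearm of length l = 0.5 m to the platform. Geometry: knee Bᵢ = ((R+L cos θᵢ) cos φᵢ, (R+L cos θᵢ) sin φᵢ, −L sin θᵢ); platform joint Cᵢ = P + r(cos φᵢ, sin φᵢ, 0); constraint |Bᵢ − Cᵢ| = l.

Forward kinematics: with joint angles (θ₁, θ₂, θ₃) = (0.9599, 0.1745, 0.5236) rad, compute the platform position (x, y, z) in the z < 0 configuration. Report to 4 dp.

centre 1 = (0.2688·cos0.0°, 0.2688·sin0.0°, -0.0983) = (0.2688, 0.0000, -0.0983)
φ2=120.0°: virtual centre (-0.1591, 0.2755, -0.0208), radius l
arm 3 at φ=240.0°: ρ3 = 0.3039;  centre 3 = (-0.1520, -0.2632, -0.0600)
subtract pairs → two planes through P
plane₁₂: -0.8558x+0.5511y+0.1549z = 0.0197
Cramer: x(z) = -0.0198+0.1354z;  y(z) = 0.0050-0.0709z
sphere 1 gives Az²+Bz+C=0 with A=1.0234, B=0.1177, C=-0.1570;  B²−4AC=0.6565;  roots -0.4534, 0.3384;  negative root z = -0.4534
x = -0.0812, y = 0.0372

(-0.0812, 0.0372, -0.4534)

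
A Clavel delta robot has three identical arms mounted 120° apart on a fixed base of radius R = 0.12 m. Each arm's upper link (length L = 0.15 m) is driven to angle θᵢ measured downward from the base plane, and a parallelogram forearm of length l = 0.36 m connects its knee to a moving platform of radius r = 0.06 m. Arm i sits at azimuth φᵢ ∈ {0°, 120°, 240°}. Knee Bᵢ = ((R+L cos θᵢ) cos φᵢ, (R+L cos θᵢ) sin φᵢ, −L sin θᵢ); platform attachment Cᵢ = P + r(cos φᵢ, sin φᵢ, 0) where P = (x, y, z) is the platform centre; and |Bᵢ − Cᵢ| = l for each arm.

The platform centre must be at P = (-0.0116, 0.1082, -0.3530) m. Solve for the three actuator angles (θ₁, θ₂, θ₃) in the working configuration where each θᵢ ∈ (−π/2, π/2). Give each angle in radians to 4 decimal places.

θ₁ = 0.5236, θ₂ = 0.0870, θ₃ = 0.7853

arm 1 (φ=0.0°): x'=-0.0116, y'=0.1082
  A cos θ + B sin θ = C:  0.0716·cos θ + -0.3530·sin θ = -0.1145
  γ=atan2(-0.3530,0.0716)=-1.3707;  ψ=arccos(-0.3178)=1.8942;  θ1=γ+ψ≈0.5236
φ2=120.0° → target in arm frame (0.0995, -0.0441)
  e−x'=-0.0395;  (l²−L²−(e−x')²−y'²−z²)/2L = -0.0700
  √(A²+B²)=0.3552;  θ2 = -1.6822+1.7693 ≈ 0.0870
arm 3 (φ=240.0°): x'=-0.0879, y'=-0.0641
  A=0.1479, B=-0.3530, C=(l²−L²−A²−y'²−z²)/(2L)=-0.1450
  √(A²+B²)=0.3827;  θ3 = -1.1740+1.9593 ≈ 0.7853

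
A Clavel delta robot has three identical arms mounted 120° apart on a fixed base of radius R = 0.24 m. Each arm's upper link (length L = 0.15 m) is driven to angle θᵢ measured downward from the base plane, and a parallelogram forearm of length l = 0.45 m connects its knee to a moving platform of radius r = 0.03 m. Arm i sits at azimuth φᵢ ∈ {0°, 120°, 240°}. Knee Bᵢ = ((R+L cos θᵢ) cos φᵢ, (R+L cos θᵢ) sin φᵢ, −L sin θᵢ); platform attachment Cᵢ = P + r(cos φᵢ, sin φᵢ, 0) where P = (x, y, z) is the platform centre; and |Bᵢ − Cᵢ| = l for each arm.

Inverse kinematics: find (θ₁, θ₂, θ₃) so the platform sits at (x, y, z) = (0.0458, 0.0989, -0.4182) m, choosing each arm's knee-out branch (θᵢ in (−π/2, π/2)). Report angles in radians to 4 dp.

rotate P by −φ1: (0.0458, 0.0989, -0.4182)
  A cos θ + B sin θ = C:  0.1642·cos θ + -0.4182·sin θ = -0.1054
  γ=atan2(-0.4182,0.1642)=-1.1967;  ψ=arccos(-0.2347)=1.8077;  θ1=γ+ψ≈0.6111
arm 2 (φ=120.0°): x'=0.0627, y'=-0.0891
  A=0.1473, B=-0.4182, C=(l²−L²−A²−y'²−z²)/(2L)=-0.0817
  γ=atan2(-0.4182,0.1473)=-1.2322;  ψ=arccos(-0.1843)=1.7562;  θ2=γ+ψ≈0.5239
arm 3 (φ=240.0°): x'=-0.1085, y'=-0.0098
  e−x'=0.3185;  (l²−L²−(e−x')²−y'²−z²)/2L = -0.3215
  γ=atan2(-0.4182,0.3185)=-0.9198;  ψ=arccos(-0.6116)=2.2289;  θ3=γ+ψ≈1.3091

θ₁ = 0.6111, θ₂ = 0.5239, θ₃ = 1.3091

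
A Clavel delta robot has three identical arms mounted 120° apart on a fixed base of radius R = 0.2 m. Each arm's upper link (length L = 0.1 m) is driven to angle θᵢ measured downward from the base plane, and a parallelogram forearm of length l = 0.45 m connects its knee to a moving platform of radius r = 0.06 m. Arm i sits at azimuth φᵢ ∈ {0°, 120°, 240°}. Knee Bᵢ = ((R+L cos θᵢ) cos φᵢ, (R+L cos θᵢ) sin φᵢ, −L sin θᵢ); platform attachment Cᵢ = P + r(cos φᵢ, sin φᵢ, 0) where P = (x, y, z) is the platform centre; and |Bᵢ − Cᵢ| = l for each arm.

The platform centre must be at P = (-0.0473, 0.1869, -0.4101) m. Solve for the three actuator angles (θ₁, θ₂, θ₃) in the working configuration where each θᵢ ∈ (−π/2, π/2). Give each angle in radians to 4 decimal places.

θ₁ = 0.9599, θ₂ = -0.3490, θ₃ = 1.3968

rotate P by −φ1: (-0.0473, 0.1869, -0.4101)
  A=0.1873, B=-0.4101, C=(l²−L²−A²−y'²−z²)/(2L)=-0.2285
  θ1 = atan2(B,A) + arccos(C/0.4508) = 0.9599
arm 2 (φ=120.0°): x'=0.1855, y'=-0.0525
  A cos θ + B sin θ = C:  -0.0455·cos θ + -0.4101·sin θ = 0.0975
  γ=atan2(-0.4101,-0.0455)=-1.6813;  ψ=arccos(0.2362)=1.3323;  θ2=γ+ψ≈-0.3490
φ3=240.0° → target in arm frame (-0.1382, -0.1344)
  e−x'=0.2782;  (l²−L²−(e−x')²−y'²−z²)/2L = -0.3557
  γ=atan2(-0.4101,0.2782)=-0.9747;  ψ=arccos(-0.7179)=2.3715;  θ3=γ+ψ≈1.3968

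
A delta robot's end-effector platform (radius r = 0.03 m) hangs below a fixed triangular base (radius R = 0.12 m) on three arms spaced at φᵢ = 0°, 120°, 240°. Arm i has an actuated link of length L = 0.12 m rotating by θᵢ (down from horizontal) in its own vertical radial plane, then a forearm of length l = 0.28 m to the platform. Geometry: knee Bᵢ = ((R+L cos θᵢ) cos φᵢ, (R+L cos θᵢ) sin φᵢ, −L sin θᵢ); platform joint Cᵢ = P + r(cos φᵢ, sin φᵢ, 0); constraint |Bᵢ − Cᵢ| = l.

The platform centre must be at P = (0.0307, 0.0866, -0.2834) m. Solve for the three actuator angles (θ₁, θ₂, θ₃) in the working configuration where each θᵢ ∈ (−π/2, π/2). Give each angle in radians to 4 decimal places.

θ₁ = 0.6105, θ₂ = 0.4360, θ₃ = 1.2219

φ1=0.0° → target in arm frame (0.0307, 0.0866)
  A cos θ + B sin θ = C:  0.0593·cos θ + -0.2834·sin θ = -0.1139
  √(A²+B²)=0.2895;  θ1 = -1.3645+1.9750 ≈ 0.6105
φ2=120.0° → target in arm frame (0.0596, -0.0699)
  e−x'=0.0304;  (l²−L²−(e−x')²−y'²−z²)/2L = -0.0922
  θ2 = atan2(B,A) + arccos(C/0.2850) = 0.4360
rotate P by −φ3: (-0.0903, -0.0167, -0.2834)
  A=0.1803, B=-0.2834, C=(l²−L²−A²−y'²−z²)/(2L)=-0.2047
  γ=atan2(-0.2834,0.1803)=-1.0041;  ψ=arccos(-0.6093)=2.2259;  θ3=γ+ψ≈1.2219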